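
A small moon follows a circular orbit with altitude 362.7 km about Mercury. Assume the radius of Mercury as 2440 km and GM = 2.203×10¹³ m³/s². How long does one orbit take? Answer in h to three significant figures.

r = 2440 + 362.7 = 2802.7 km = 2.8027×10⁶ m.
Kepler's third law: T = 2π√(r³/μ) = 2π√((2.803×10⁶)³ / 2.203×10¹³).
r³/μ = 9.993×10⁵ s², so T = 2π × 9.997×10² = 6.281×10³ s.
Converting: 6.281×10³ s ÷ 3600 = 1.745 h.

T ≈ 1.74 h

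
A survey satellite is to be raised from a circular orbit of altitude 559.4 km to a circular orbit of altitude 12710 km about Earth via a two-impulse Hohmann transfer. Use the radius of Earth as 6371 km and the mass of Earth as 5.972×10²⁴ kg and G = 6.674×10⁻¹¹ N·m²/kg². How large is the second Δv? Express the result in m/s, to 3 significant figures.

Δv ≈ 1230 m/s

μ = GM = 6.674×10⁻¹¹ × 5.972×10²⁴ = 3.986×10¹⁴ m³/s².
r₁ = 6371 + 559.4 = 6930.4 km = 6.9304×10⁶ m.
r₂ = 6371 + 12710 = 19081 km = 1.9081×10⁷ m.
Transfer ellipse a_t = (r₁ + r₂)/2 = 1.301×10⁷ m.
At r₁: circular v_c1 = √(μ/r₁) = 7584 m/s; transfer-perigee v_p = √[μ(2/r₁ − 1/a_t)] = 9186 m/s.
At r₂: circular v_c2 = √(μ/r₂) = 4570 m/s; transfer-apogee v_a = √[μ(2/r₂ − 1/a_t)] = 3336 m/s.
Δv₂ = v_c2 − v_a = 1234 m/s.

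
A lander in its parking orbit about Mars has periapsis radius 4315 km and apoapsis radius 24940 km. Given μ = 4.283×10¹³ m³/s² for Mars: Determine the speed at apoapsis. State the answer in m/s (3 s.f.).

Semi-major axis a = (r_p + r_a)/2 = 14628 km = 1.463×10⁷ m.
Vis-viva: v² = μ(2/r − 1/a) = 4.283×10¹³ × (8.019×10⁻⁸ − 6.836×10⁻⁸) = 5.066×10⁵ m²/s².
v = 711.8 m/s.

v ≈ 712 m/s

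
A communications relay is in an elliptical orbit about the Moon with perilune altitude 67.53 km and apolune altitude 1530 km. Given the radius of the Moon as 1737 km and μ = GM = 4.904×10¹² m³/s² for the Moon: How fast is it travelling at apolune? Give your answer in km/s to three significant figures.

r_p = 1737 + 67.53 = 1804.5 km = 1.8045×10⁶ m.
r_a = 1737 + 1530 = 3267.0 km = 3.2670×10⁶ m.
Semi-major axis a = (r_p + r_a)/2 = 2535.8 km = 2.536×10⁶ m.
Vis-viva: v² = μ(2/r − 1/a) = 4.904×10¹² × (6.122×10⁻⁷ − 3.944×10⁻⁷) = 1.068×10⁶ m²/s².
v = 1034 m/s = 1.034 km/s.

v ≈ 1.03 km/s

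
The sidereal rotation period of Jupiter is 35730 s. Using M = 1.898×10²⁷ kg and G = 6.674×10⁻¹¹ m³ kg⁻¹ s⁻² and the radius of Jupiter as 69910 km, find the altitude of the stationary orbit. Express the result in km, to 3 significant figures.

μ = GM = 6.674×10⁻¹¹ × 1.898×10²⁷ = 1.267×10¹⁷ m³/s².
A synchronous orbit has period T, so by Kepler's third law a = (μT²/4π²)^(1/3).
μT²/4π² = 1.267×10¹⁷ × (3.573×10⁴)² / 39.48 = 4.096×10²⁴ m³.
a = 1.600×10⁸ m = 1.6000×10⁵ km.
Altitude h = a − R = 1.6000×10⁵ − 69910 = 90094 km.

h_sync ≈ 90100 km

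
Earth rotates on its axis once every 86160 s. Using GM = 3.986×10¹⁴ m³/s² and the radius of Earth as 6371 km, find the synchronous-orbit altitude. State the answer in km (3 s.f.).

h_sync ≈ 35800 km

A synchronous orbit has period T, so by Kepler's third law a = (μT²/4π²)^(1/3).
μT²/4π² = 3.986×10¹⁴ × (8.616×10⁴)² / 39.48 = 7.495×10²² m³.
a = 4.216×10⁷ m = 42163 km.
Altitude h = a − R = 42163 − 6371 = 35792 km.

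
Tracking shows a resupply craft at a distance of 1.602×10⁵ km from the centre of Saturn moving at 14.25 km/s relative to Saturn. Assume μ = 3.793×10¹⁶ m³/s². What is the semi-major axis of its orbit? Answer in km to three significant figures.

a ≈ 1.40×10⁵ km

r = 1.602×10⁸ m.
Vis-viva rearranged: 1/a = 2/r − v²/μ = 1.248×10⁻⁸ − 5.354×10⁻⁹ = 7.131×10⁻⁹ m⁻¹.
a = 1.402×10⁸ m = 1.4024×10⁵ km.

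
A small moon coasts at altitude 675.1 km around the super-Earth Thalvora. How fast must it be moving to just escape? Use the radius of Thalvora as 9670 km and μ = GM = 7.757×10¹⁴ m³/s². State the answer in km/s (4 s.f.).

v_esc ≈ 12.25 km/s

r = 9670 + 675.1 = 10345 km = 1.0345×10⁷ m.
Escape speed v_esc = √(2μ/r) = √(2 × 7.757×10¹⁴ / 1.035×10⁷) = √(1.500×10⁸) = 12250 m/s.
= 12.25 km/s.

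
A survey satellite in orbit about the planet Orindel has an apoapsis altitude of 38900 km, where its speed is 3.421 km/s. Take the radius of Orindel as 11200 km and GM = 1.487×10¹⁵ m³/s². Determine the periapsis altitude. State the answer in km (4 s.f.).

r_a = 11200 + 38900 = 50100 km = 5.010×10⁷ m.
Specific energy ε = v²/2 − μ/r = -2.383×10⁷ J/kg, so a = −μ/(2ε) = 3.120×10⁷ m.
The apsides satisfy r_p + r_a = 2a, so the periapsis radius is 2a − r_a = 1.230×10⁷ m = 12303 km.
Periapsis altitude = 12303 − 11200 = 1102.9 km.

periapsis altitude ≈ 1103 km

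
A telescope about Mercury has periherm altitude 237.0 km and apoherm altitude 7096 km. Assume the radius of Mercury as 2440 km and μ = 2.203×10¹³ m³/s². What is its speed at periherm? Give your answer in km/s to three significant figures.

v ≈ 3.58 km/s

r_p = 2440 + 237.0 = 2677.0 km = 2.6770×10⁶ m.
r_a = 2440 + 7096 = 9536.0 km = 9.5360×10⁶ m.
Semi-major axis a = (r_p + r_a)/2 = 6106.5 km = 6.106×10⁶ m.
Vis-viva: v² = μ(2/r − 1/a) = 2.203×10¹³ × (7.471×10⁻⁷ − 1.638×10⁻⁷) = 1.285×10⁷ m²/s².
v = 3585 m/s = 3.585 km/s.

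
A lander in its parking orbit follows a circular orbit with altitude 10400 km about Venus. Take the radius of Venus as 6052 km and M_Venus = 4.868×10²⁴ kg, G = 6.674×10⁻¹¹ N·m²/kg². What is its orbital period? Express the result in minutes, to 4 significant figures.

T ≈ 387.7 minutes

μ = GM = 6.674×10⁻¹¹ × 4.868×10²⁴ = 3.249×10¹⁴ m³/s².
r = 6052 + 10400 = 16452 km = 1.6452×10⁷ m.
Kepler's third law: T = 2π√(r³/μ) = 2π√((1.645×10⁷)³ / 3.249×10¹⁴).
r³/μ = 1.371×10⁷ s², so T = 2π × 3.702×10³ = 2.326×10⁴ s.
Converting: 2.326×10⁴ s ÷ 60.00 = 387.7 minutes.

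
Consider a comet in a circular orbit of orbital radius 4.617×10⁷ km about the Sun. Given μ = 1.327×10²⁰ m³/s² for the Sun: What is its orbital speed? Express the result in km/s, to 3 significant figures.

v ≈ 53.6 km/s

r = 4.617×10⁷ km = 4.617×10¹⁰ m.
For a circular orbit v = √(μ/r) = √(1.327×10²⁰ / 4.617×10¹⁰) = √(2.874×10⁹) = 53610 m/s.
That is 53.61 km/s.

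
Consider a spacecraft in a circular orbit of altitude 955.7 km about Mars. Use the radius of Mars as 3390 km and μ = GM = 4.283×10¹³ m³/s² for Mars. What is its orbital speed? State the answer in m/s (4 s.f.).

r = 3390 + 955.7 = 4345.7 km = 4.3457×10⁶ m.
For a circular orbit v = √(μ/r) = √(4.283×10¹³ / 4.346×10⁶) = √(9.856×10⁶) = 3139 m/s.

v ≈ 3139 m/s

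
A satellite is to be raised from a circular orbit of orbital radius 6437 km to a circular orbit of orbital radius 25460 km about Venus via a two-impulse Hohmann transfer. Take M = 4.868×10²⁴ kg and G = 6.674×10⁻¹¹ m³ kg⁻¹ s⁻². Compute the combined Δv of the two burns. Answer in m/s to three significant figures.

μ = GM = 6.674×10⁻¹¹ × 4.868×10²⁴ = 3.249×10¹⁴ m³/s².
r₁ = 6437 km = 6.437×10⁶ m.
r₂ = 25460 km = 2.546×10⁷ m.
Transfer ellipse a_t = (r₁ + r₂)/2 = 1.595×10⁷ m.
At r₁: circular v_c1 = √(μ/r₁) = 7104 m/s; transfer-periapsis v_p = √[μ(2/r₁ − 1/a_t)] = 8976 m/s.
Δv₁ = v_p − v_c1 = 1872 m/s.
At r₂: circular v_c2 = √(μ/r₂) = 3572 m/s; transfer-apoapsis v_a = √[μ(2/r₂ − 1/a_t)] = 2269 m/s.
Δv₂ = v_c2 − v_a = 1303 m/s.
Total Δv = Δv₁ + Δv₂ = 3175 m/s.

Δv_total ≈ 3170 m/s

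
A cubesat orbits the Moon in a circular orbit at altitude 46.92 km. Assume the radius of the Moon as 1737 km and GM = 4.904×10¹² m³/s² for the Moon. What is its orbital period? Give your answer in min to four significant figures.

T ≈ 112.7 min

r = 1737 + 46.92 = 1783.9 km = 1.7839×10⁶ m.
Kepler's third law: T = 2π√(r³/μ) = 2π√((1.784×10⁶)³ / 4.904×10¹²).
r³/μ = 1.158×10⁶ s², so T = 2π × 1.076×10³ = 6.760×10³ s.
Converting: 6.760×10³ s ÷ 60.00 = 112.7 min.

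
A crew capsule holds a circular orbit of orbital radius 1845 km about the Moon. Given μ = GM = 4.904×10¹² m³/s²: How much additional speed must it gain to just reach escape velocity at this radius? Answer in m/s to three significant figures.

r = 1845 km = 1.845×10⁶ m.
Circular speed v_c = √(μ/r) = 1630 m/s.
Escape speed v_esc = √(2μ/r) = √2 × v_c = 2306 m/s.
Δv = v_esc − v_c = 675.3 m/s.

Δv ≈ 675 m/s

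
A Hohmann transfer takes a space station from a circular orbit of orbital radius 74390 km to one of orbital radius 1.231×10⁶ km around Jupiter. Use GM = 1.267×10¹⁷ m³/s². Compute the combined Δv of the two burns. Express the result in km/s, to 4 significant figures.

Δv_total ≈ 22.13 km/s

r₁ = 74390 km = 7.439×10⁷ m.
r₂ = 1.231×10⁶ km = 1.231×10⁹ m.
Transfer ellipse a_t = (r₁ + r₂)/2 = 6.527×10⁸ m.
At r₁: circular v_c1 = √(μ/r₁) = 41270 m/s; transfer-perijove v_p = √[μ(2/r₁ − 1/a_t)] = 56680 m/s.
Δv₁ = v_p − v_c1 = 15410 m/s.
At r₂: circular v_c2 = √(μ/r₂) = 10150 m/s; transfer-apojove v_a = √[μ(2/r₂ − 1/a_t)] = 3425 m/s.
Δv₂ = v_c2 − v_a = 6720 m/s.
Total Δv = Δv₁ + Δv₂ = 22130 m/s = 22.13 km/s.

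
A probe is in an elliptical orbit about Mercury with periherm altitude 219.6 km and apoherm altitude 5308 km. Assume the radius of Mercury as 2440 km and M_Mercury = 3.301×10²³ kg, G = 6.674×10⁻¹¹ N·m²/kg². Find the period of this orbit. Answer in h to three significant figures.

μ = GM = 6.674×10⁻¹¹ × 3.301×10²³ = 2.203×10¹³ m³/s².
r_p = 2440 + 219.6 = 2659.6 km = 2.6596×10⁶ m.
r_a = 2440 + 5308 = 7748.0 km = 7.7480×10⁶ m.
Semi-major axis a = (r_p + r_a)/2 = (2659.6 + 7748.0)/2 = 5203.8 km = 5.204×10⁶ m.
By Kepler's third law T = 2π√(a³/μ) = 2π × 2.529×10³ = 1.589×10⁴ s.
= 4.414 h.

T ≈ 4.41 h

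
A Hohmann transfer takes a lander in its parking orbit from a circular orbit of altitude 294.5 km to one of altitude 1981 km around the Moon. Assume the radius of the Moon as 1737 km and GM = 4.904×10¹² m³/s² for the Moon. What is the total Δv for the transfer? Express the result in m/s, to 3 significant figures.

r₁ = 1737 + 294.5 = 2031.5 km = 2.0315×10⁶ m.
r₂ = 1737 + 1981 = 3718.0 km = 3.7180×10⁶ m.
Transfer ellipse a_t = (r₁ + r₂)/2 = 2.875×10⁶ m.
At r₁: circular v_c1 = √(μ/r₁) = 1554 m/s; transfer-perilune v_p = √[μ(2/r₁ − 1/a_t)] = 1767 m/s.
Δv₁ = v_p − v_c1 = 213.2 m/s.
At r₂: circular v_c2 = √(μ/r₂) = 1148 m/s; transfer-apolune v_a = √[μ(2/r₂ − 1/a_t)] = 965.4 m/s.
Δv₂ = v_c2 − v_a = 183.0 m/s.
Total Δv = Δv₁ + Δv₂ = 396.3 m/s.

Δv_total ≈ 396 m/s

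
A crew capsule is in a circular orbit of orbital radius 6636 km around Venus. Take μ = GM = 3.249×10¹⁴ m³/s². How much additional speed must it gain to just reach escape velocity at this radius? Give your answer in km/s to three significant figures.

Δv ≈ 2.90 km/s

r = 6636 km = 6.636×10⁶ m.
Circular speed v_c = √(μ/r) = 6997 m/s.
Escape speed v_esc = √(2μ/r) = √2 × v_c = 9895 m/s.
Δv = v_esc − v_c = 2898 m/s = 2.898 km/s.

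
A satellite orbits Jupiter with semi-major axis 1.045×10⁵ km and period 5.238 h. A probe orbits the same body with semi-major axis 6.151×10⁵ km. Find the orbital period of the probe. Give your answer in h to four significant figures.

T₂ ≈ 74.80 h

Kepler's third law: T² ∝ a³, so T₂ = T₁ (a₂/a₁)^(3/2).
a₂/a₁ = 5.886, (a₂/a₁)^(3/2) = 14.28.
T₂ = 5.238 × 14.28 = 74.80 h.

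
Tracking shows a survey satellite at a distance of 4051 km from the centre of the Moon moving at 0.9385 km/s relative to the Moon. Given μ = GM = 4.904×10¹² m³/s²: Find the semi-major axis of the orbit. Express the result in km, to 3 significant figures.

a ≈ 3180 km

r = 4.051×10⁶ m.
Specific orbital energy ε = v²/2 − μ/r = (938.5)²/2 − 4.904×10¹²/4.051×10⁶ = -7.702×10⁵ J/kg.
Since ε = −μ/(2a), a = −μ/(2ε) = 3.184×10⁶ m = 3183.7 km.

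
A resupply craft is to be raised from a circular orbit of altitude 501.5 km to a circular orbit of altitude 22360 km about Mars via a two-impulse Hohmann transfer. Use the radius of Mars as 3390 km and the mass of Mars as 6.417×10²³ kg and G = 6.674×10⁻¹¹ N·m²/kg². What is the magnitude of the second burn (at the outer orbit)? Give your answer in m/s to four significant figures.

μ = GM = 6.674×10⁻¹¹ × 6.417×10²³ = 4.283×10¹³ m³/s².
r₁ = 3390 + 501.5 = 3891.5 km = 3.8915×10⁶ m.
r₂ = 3390 + 22360 = 25750 km = 2.5750×10⁷ m.
Transfer ellipse a_t = (r₁ + r₂)/2 = 1.482×10⁷ m.
At r₁: circular v_c1 = √(μ/r₁) = 3317 m/s; transfer-periapsis v_p = √[μ(2/r₁ − 1/a_t)] = 4373 m/s.
At r₂: circular v_c2 = √(μ/r₂) = 1290 m/s; transfer-apoapsis v_a = √[μ(2/r₂ − 1/a_t)] = 660.8 m/s.
Δv₂ = v_c2 − v_a = 628.8 m/s.

Δv ≈ 628.8 m/s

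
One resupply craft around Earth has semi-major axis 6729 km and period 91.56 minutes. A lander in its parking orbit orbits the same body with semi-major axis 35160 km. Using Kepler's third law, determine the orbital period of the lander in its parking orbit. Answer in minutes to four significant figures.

T₂ ≈ 1094 minutes

Kepler's third law: T² ∝ a³, so T₂ = T₁ (a₂/a₁)^(3/2).
a₂/a₁ = 5.225, (a₂/a₁)^(3/2) = 11.94.
T₂ = 91.56 × 11.94 = 1094 minutes.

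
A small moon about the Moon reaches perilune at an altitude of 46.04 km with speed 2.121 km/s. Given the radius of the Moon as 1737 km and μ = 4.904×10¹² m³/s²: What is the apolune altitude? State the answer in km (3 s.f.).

r_p = 1737 + 46.04 = 1783.0 km = 1.783×10⁶ m.
Specific energy ε = v²/2 − μ/r = -5.010×10⁵ J/kg, so a = −μ/(2ε) = 4.894×10⁶ m.
The apsides satisfy r_p + r_a = 2a, so the apolune radius is 2a − r_p = 8.005×10⁶ m = 8004.6 km.
Apolune altitude = 8004.6 − 1737 = 6267.6 km.

apolune altitude ≈ 6270 km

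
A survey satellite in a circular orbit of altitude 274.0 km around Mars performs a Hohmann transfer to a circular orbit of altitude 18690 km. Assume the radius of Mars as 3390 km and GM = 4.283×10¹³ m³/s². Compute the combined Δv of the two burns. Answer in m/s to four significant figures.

Δv_total ≈ 1709 m/s

r₁ = 3390 + 274.0 = 3664.0 km = 3.6640×10⁶ m.
r₂ = 3390 + 18690 = 22080 km = 2.2080×10⁷ m.
Transfer ellipse a_t = (r₁ + r₂)/2 = 1.287×10⁷ m.
At r₁: circular v_c1 = √(μ/r₁) = 3419 m/s; transfer-periapsis v_p = √[μ(2/r₁ − 1/a_t)] = 4478 m/s.
Δv₁ = v_p − v_c1 = 1059 m/s.
At r₂: circular v_c2 = √(μ/r₂) = 1393 m/s; transfer-apoapsis v_a = √[μ(2/r₂ − 1/a_t)] = 743.1 m/s.
Δv₂ = v_c2 − v_a = 649.7 m/s.
Total Δv = Δv₁ + Δv₂ = 1709 m/s.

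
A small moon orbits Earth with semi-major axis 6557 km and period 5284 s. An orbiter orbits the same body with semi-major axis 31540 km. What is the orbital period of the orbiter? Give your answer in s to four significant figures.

Kepler's third law: T² ∝ a³, so T₂ = T₁ (a₂/a₁)^(3/2).
a₂/a₁ = 4.810, (a₂/a₁)^(3/2) = 10.55.
T₂ = 5284 × 10.55 = 55740 s.

T₂ ≈ 55740 s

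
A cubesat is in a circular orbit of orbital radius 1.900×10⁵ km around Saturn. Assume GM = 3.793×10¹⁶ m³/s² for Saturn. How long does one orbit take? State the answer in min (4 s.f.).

T ≈ 1408 min

r = 1.900×10⁵ km = 1.900×10⁸ m.
Kepler's third law: T = 2π√(r³/μ) = 2π√((1.900×10⁸)³ / 3.793×10¹⁶).
r³/μ = 1.808×10⁸ s², so T = 2π × 1.345×10⁴ = 8.449×10⁴ s.
Converting: 8.449×10⁴ s ÷ 60.00 = 1408 min.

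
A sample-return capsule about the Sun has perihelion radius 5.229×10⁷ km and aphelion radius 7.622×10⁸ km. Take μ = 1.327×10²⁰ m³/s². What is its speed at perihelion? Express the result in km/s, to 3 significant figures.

v ≈ 68.9 km/s

Semi-major axis a = (r_p + r_a)/2 = 4.0724×10⁸ km = 4.072×10¹¹ m.
Vis-viva: v² = μ(2/r − 1/a) = 1.327×10²⁰ × (3.825×10⁻¹¹ − 2.456×10⁻¹²) = 4.750×10⁹ m²/s².
v = 68920 m/s = 68.92 km/s.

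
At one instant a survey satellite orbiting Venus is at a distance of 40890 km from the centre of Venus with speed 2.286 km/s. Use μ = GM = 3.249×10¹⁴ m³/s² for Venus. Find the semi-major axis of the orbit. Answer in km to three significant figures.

a ≈ 30500 km

r = 4.089×10⁷ m.
Specific orbital energy ε = v²/2 − μ/r = (2286)²/2 − 3.249×10¹⁴/4.089×10⁷ = -5.333×10⁶ J/kg.
Since ε = −μ/(2a), a = −μ/(2ε) = 3.046×10⁷ m = 30462 km.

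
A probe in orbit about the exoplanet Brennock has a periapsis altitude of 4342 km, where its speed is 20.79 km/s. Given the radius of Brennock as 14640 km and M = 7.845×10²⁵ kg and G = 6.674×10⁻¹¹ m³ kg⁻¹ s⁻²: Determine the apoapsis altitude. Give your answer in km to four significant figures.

μ = GM = 6.674×10⁻¹¹ × 7.845×10²⁵ = 5.236×10¹⁵ m³/s².
r_p = 14640 + 4342 = 18982 km = 1.898×10⁷ m.
Specific energy ε = v²/2 − μ/r = -5.972×10⁷ J/kg, so a = −μ/(2ε) = 4.384×10⁷ m.
The apsides satisfy r_p + r_a = 2a, so the apoapsis radius is 2a − r_p = 6.870×10⁷ m = 68697 km.
Apoapsis altitude = 68697 − 14640 = 54057 km.

apoapsis altitude ≈ 54060 km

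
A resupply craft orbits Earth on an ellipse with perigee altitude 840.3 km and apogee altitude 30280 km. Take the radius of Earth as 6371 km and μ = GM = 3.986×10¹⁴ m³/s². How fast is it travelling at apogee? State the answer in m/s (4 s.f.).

r_p = 6371 + 840.3 = 7211.3 km = 7.2113×10⁶ m.
r_a = 6371 + 30280 = 36651 km = 3.6651×10⁷ m.
Semi-major axis a = (r_p + r_a)/2 = 21931 km = 2.193×10⁷ m.
Vis-viva: v² = μ(2/r − 1/a) = 3.986×10¹⁴ × (5.457×10⁻⁸ − 4.560×10⁻⁸) = 3.576×10⁶ m²/s².
v = 1891 m/s.

v ≈ 1891 m/s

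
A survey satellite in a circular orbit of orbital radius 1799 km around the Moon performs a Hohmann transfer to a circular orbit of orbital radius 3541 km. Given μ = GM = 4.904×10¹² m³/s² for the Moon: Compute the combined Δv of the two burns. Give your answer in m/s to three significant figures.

r₁ = 1799 km = 1.799×10⁶ m.
r₂ = 3541 km = 3.541×10⁶ m.
Transfer ellipse a_t = (r₁ + r₂)/2 = 2.670×10⁶ m.
At r₁: circular v_c1 = √(μ/r₁) = 1651 m/s; transfer-perilune v_p = √[μ(2/r₁ − 1/a_t)] = 1901 m/s.
Δv₁ = v_p − v_c1 = 250.3 m/s.
At r₂: circular v_c2 = √(μ/r₂) = 1177 m/s; transfer-apolune v_a = √[μ(2/r₂ − 1/a_t)] = 966.0 m/s.
Δv₂ = v_c2 − v_a = 210.8 m/s.
Total Δv = Δv₁ + Δv₂ = 461.2 m/s.

Δv_total ≈ 461 m/s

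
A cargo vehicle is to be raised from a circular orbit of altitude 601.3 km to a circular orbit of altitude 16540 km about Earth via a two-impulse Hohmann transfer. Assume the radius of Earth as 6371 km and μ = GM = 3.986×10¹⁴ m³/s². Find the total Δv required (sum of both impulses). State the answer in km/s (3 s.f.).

r₁ = 6371 + 601.3 = 6972.3 km = 6.9723×10⁶ m.
r₂ = 6371 + 16540 = 22911 km = 2.2911×10⁷ m.
Transfer ellipse a_t = (r₁ + r₂)/2 = 1.494×10⁷ m.
At r₁: circular v_c1 = √(μ/r₁) = 7561 m/s; transfer-perigee v_p = √[μ(2/r₁ − 1/a_t)] = 9363 m/s.
Δv₁ = v_p − v_c1 = 1802 m/s.
At r₂: circular v_c2 = √(μ/r₂) = 4171 m/s; transfer-apogee v_a = √[μ(2/r₂ − 1/a_t)] = 2849 m/s.
Δv₂ = v_c2 − v_a = 1322 m/s.
Total Δv = Δv₁ + Δv₂ = 3124 m/s = 3.124 km/s.

Δv_total ≈ 3.12 km/s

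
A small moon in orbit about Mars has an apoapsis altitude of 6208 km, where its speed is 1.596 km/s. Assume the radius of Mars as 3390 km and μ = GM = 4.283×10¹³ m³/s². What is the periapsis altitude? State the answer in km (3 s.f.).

periapsis altitude ≈ 443 km

r_a = 3390 + 6208 = 9598.0 km = 9.598×10⁶ m.
Specific energy ε = v²/2 − μ/r = -3.189×10⁶ J/kg, so a = −μ/(2ε) = 6.716×10⁶ m.
The apsides satisfy r_p + r_a = 2a, so the periapsis radius is 2a − r_a = 3.833×10⁶ m = 3833.5 km.
Periapsis altitude = 3833.5 − 3390 = 443.47 km.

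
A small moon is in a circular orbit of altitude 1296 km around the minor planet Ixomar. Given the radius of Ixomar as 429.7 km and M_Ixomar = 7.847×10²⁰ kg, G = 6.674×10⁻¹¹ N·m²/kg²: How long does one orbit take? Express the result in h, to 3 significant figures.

μ = GM = 6.674×10⁻¹¹ × 7.847×10²⁰ = 5.237×10¹⁰ m³/s².
r = 429.7 + 1296 = 1725.7 km = 1.7257×10⁶ m.
Kepler's third law: T = 2π√(r³/μ) = 2π√((1.726×10⁶)³ / 5.237×10¹⁰).
r³/μ = 9.813×10⁷ s², so T = 2π × 9.906×10³ = 6.224×10⁴ s.
Converting: 6.224×10⁴ s ÷ 3600 = 17.29 h.

T ≈ 17.3 h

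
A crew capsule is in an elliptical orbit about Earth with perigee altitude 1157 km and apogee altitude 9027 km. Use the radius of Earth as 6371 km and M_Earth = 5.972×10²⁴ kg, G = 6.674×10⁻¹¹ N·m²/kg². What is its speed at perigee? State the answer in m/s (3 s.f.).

v ≈ 8430 m/s

μ = GM = 6.674×10⁻¹¹ × 5.972×10²⁴ = 3.986×10¹⁴ m³/s².
r_p = 6371 + 1157 = 7528.0 km = 7.5280×10⁶ m.
r_a = 6371 + 9027 = 15398 km = 1.5398×10⁷ m.
Semi-major axis a = (r_p + r_a)/2 = 11463 km = 1.146×10⁷ m.
Vis-viva: v² = μ(2/r − 1/a) = 3.986×10¹⁴ × (2.657×10⁻⁷ − 8.724×10⁻⁸) = 7.112×10⁷ m²/s².
v = 8433 m/s.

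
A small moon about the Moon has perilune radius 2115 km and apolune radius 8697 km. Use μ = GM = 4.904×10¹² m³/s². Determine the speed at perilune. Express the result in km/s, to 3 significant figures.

Semi-major axis a = (r_p + r_a)/2 = 5406.0 km = 5.406×10⁶ m.
Vis-viva: v² = μ(2/r − 1/a) = 4.904×10¹² × (9.456×10⁻⁷ − 1.850×10⁻⁷) = 3.730×10⁶ m²/s².
v = 1931 m/s = 1.931 km/s.

v ≈ 1.93 km/s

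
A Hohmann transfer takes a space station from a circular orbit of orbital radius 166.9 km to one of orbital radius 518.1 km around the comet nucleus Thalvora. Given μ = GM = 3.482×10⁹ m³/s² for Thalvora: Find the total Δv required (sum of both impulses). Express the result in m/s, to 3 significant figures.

Δv_total ≈ 58.0 m/s

r₁ = 166.9 km = 1.669×10⁵ m.
r₂ = 518.1 km = 5.181×10⁵ m.
Transfer ellipse a_t = (r₁ + r₂)/2 = 3.425×10⁵ m.
At r₁: circular v_c1 = √(μ/r₁) = 144.4 m/s; transfer-periapsis v_p = √[μ(2/r₁ − 1/a_t)] = 177.6 m/s.
Δv₁ = v_p − v_c1 = 33.21 m/s.
At r₂: circular v_c2 = √(μ/r₂) = 81.98 m/s; transfer-apoapsis v_a = √[μ(2/r₂ − 1/a_t)] = 57.23 m/s.
Δv₂ = v_c2 − v_a = 24.75 m/s.
Total Δv = Δv₁ + Δv₂ = 57.96 m/s.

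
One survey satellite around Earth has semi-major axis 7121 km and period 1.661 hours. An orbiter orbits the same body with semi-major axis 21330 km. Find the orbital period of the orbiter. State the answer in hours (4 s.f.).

T₂ ≈ 8.611 hours

Kepler's third law: T² ∝ a³, so T₂ = T₁ (a₂/a₁)^(3/2).
a₂/a₁ = 2.995, (a₂/a₁)^(3/2) = 5.184.
T₂ = 1.661 × 5.184 = 8.611 hours.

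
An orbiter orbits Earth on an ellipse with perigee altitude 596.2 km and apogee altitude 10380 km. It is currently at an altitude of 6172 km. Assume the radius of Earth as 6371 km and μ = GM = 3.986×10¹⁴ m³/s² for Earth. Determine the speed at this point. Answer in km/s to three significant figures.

r_p = 6371 + 596.2 = 6967.2 km = 6.9672×10⁶ m.
r_a = 6371 + 10380 = 16751 km = 1.6751×10⁷ m.
r = 6371 + 6172 = 12543 km = 1.254×10⁷ m.
Semi-major axis a = (r_p + r_a)/2 = 11859 km = 1.186×10⁷ m.
Vis-viva: v² = μ(2/r − 1/a) = 3.986×10¹⁴ × (1.595×10⁻⁷ − 8.432×10⁻⁸) = 2.995×10⁷ m²/s².
v = 5472 m/s = 5.472 km/s.

v ≈ 5.47 km/s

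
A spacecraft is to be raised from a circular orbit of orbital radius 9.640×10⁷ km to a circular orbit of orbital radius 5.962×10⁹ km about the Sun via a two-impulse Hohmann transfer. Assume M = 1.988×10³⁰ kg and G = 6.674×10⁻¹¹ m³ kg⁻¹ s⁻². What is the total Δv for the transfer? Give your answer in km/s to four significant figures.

μ = GM = 6.674×10⁻¹¹ × 1.988×10³⁰ = 1.327×10²⁰ m³/s².
r₁ = 9.640×10⁷ km = 9.640×10¹⁰ m.
r₂ = 5.962×10⁹ km = 5.962×10¹² m.
Transfer ellipse a_t = (r₁ + r₂)/2 = 3.029×10¹² m.
At r₁: circular v_c1 = √(μ/r₁) = 37100 m/s; transfer-perihelion v_p = √[μ(2/r₁ − 1/a_t)] = 52050 m/s.
Δv₁ = v_p − v_c1 = 14950 m/s.
At r₂: circular v_c2 = √(μ/r₂) = 4717 m/s; transfer-aphelion v_a = √[μ(2/r₂ − 1/a_t)] = 841.5 m/s.
Δv₂ = v_c2 − v_a = 3876 m/s.
Total Δv = Δv₁ + Δv₂ = 18820 m/s = 18.82 km/s.

Δv_total ≈ 18.82 km/s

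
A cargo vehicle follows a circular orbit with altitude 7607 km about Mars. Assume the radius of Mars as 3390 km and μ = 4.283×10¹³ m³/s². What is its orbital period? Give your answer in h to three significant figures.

T ≈ 9.73 h

r = 3390 + 7607 = 10997 km = 1.0997×10⁷ m.
Kepler's third law: T = 2π√(r³/μ) = 2π√((1.100×10⁷)³ / 4.283×10¹³).
r³/μ = 3.105×10⁷ s², so T = 2π × 5.572×10³ = 3.501×10⁴ s.
Converting: 3.501×10⁴ s ÷ 3600 = 9.726 h.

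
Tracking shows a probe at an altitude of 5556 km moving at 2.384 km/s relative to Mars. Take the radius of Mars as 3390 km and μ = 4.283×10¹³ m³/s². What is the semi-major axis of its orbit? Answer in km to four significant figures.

a ≈ 11010 km

r = 3390 + 5556 = 8946.0 km = 8.946×10⁶ m.
Vis-viva rearranged: 1/a = 2/r − v²/μ = 2.236×10⁻⁷ − 1.327×10⁻⁷ = 9.087×10⁻⁸ m⁻¹.
a = 1.101×10⁷ m = 11005 km.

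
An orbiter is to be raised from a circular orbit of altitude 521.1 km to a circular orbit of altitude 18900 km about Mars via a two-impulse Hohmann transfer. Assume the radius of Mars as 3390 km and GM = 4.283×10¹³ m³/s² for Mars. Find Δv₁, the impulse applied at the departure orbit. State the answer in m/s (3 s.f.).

Δv ≈ 1010 m/s

r₁ = 3390 + 521.1 = 3911.1 km = 3.9111×10⁶ m.
r₂ = 3390 + 18900 = 22290 km = 2.2290×10⁷ m.
Transfer ellipse a_t = (r₁ + r₂)/2 = 1.310×10⁷ m.
At r₁: circular v_c1 = √(μ/r₁) = 3309 m/s; transfer-periapsis v_p = √[μ(2/r₁ − 1/a_t)] = 4317 m/s.
Δv₁ = v_p − v_c1 = 1007 m/s.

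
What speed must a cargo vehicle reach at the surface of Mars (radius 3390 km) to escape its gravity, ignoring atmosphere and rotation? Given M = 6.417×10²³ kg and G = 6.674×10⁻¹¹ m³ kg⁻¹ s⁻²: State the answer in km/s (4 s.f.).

μ = GM = 6.674×10⁻¹¹ × 6.417×10²³ = 4.283×10¹³ m³/s².
r = R = 3.390×10⁶ m.
Escape speed v_esc = √(2μ/r) = √(2 × 4.283×10¹³ / 3.390×10⁶) = √(2.527×10⁷) = 5027 m/s.
= 5.027 km/s.

v_esc ≈ 5.027 km/s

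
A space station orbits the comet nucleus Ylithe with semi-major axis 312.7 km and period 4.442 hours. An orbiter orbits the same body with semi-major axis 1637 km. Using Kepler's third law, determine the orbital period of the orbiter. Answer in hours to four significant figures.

T₂ ≈ 53.21 hours

Kepler's third law: T² ∝ a³, so T₂ = T₁ (a₂/a₁)^(3/2).
a₂/a₁ = 5.235, (a₂/a₁)^(3/2) = 11.98.
T₂ = 4.442 × 11.98 = 53.21 hours.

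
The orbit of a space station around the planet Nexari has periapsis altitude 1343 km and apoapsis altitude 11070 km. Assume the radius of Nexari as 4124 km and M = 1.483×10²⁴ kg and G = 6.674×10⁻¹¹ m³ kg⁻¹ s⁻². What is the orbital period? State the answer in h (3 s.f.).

μ = GM = 6.674×10⁻¹¹ × 1.483×10²⁴ = 9.898×10¹³ m³/s².
r_p = 4124 + 1343 = 5467.0 km = 5.4670×10⁶ m.
r_a = 4124 + 11070 = 15194 km = 1.5194×10⁷ m.
Semi-major axis a = (r_p + r_a)/2 = (5467.0 + 15194)/2 = 10330 km = 1.033×10⁷ m.
By Kepler's third law T = 2π√(a³/μ) = 2π × 3.337×10³ = 2.097×10⁴ s.
= 5.825 h.

T ≈ 5.82 h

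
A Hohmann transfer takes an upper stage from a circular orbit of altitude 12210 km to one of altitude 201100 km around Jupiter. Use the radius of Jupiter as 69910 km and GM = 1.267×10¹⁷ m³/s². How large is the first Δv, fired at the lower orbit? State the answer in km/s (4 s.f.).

Δv ≈ 9.384 km/s

r₁ = 69910 + 12210 = 82120 km = 8.2120×10⁷ m.
r₂ = 69910 + 201100 = 271010 km = 2.7101×10⁸ m.
Transfer ellipse a_t = (r₁ + r₂)/2 = 1.766×10⁸ m.
At r₁: circular v_c1 = √(μ/r₁) = 39280 m/s; transfer-perijove v_p = √[μ(2/r₁ − 1/a_t)] = 48660 m/s.
Δv₁ = v_p − v_c1 = 9384 m/s.
= 9.384 km/s.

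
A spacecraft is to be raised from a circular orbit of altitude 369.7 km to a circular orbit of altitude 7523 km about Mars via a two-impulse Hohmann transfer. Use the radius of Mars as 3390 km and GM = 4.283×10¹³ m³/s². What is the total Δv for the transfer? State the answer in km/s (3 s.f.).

r₁ = 3390 + 369.7 = 3759.7 km = 3.7597×10⁶ m.
r₂ = 3390 + 7523 = 10913 km = 1.0913×10⁷ m.
Transfer ellipse a_t = (r₁ + r₂)/2 = 7.336×10⁶ m.
At r₁: circular v_c1 = √(μ/r₁) = 3375 m/s; transfer-periapsis v_p = √[μ(2/r₁ − 1/a_t)] = 4117 m/s.
Δv₁ = v_p − v_c1 = 741.3 m/s.
At r₂: circular v_c2 = √(μ/r₂) = 1981 m/s; transfer-apoapsis v_a = √[μ(2/r₂ − 1/a_t)] = 1418 m/s.
Δv₂ = v_c2 − v_a = 562.9 m/s.
Total Δv = Δv₁ + Δv₂ = 1304 m/s = 1.304 km/s.

Δv_total ≈ 1.30 km/s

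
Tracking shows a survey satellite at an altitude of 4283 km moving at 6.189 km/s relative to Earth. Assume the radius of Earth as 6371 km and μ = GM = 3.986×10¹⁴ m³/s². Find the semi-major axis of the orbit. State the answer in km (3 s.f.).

r = 6371 + 4283 = 10654 km = 1.065×10⁷ m.
Vis-viva rearranged: 1/a = 2/r − v²/μ = 1.877×10⁻⁷ − 9.610×10⁻⁸ = 9.163×10⁻⁸ m⁻¹.
a = 1.091×10⁷ m = 10914 km.

a ≈ 10900 km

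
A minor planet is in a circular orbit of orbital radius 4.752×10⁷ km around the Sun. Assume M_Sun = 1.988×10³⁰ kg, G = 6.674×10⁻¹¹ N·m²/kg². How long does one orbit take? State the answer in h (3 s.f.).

μ = GM = 6.674×10⁻¹¹ × 1.988×10³⁰ = 1.327×10²⁰ m³/s².
r = 4.752×10⁷ km = 4.752×10¹⁰ m.
Kepler's third law: T = 2π√(r³/μ) = 2π√((4.752×10¹⁰)³ / 1.327×10²⁰).
r³/μ = 8.088×10¹¹ s², so T = 2π × 8.993×10⁵ = 5.651×10⁶ s.
Converting: 5.651×10⁶ s ÷ 3600 = 1570 h.

T ≈ 1570 h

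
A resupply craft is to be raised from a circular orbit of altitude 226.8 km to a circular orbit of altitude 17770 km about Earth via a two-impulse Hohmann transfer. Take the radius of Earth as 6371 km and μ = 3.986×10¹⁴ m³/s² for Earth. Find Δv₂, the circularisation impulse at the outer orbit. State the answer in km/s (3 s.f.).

r₁ = 6371 + 226.8 = 6597.8 km = 6.5978×10⁶ m.
r₂ = 6371 + 17770 = 24141 km = 2.4141×10⁷ m.
Transfer ellipse a_t = (r₁ + r₂)/2 = 1.537×10⁷ m.
At r₁: circular v_c1 = √(μ/r₁) = 7773 m/s; transfer-perigee v_p = √[μ(2/r₁ − 1/a_t)] = 9741 m/s.
At r₂: circular v_c2 = √(μ/r₂) = 4063 m/s; transfer-apogee v_a = √[μ(2/r₂ − 1/a_t)] = 2662 m/s.
Δv₂ = v_c2 − v_a = 1401 m/s.
= 1.401 km/s.

Δv ≈ 1.40 km/s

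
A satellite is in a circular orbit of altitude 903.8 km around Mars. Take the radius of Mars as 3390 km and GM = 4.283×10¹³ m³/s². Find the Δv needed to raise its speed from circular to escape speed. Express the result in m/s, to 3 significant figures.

Δv ≈ 1310 m/s

r = 3390 + 903.8 = 4293.8 km = 4.2938×10⁶ m.
Circular speed v_c = √(μ/r) = 3158 m/s.
Escape speed v_esc = √(2μ/r) = √2 × v_c = 4467 m/s.
Δv = v_esc − v_c = 1308 m/s.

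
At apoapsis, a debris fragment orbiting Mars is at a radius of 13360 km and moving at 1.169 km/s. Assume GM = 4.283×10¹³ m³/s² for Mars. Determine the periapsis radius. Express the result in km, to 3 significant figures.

periapsis radius ≈ 3620 km

r_a = 1.336×10⁷ m.
Specific energy ε = v²/2 − μ/r = -2.523×10⁶ J/kg, so a = −μ/(2ε) = 8.489×10⁶ m.
The apsides satisfy r_p + r_a = 2a, so the periapsis radius is 2a − r_a = 3.619×10⁶ m = 3618.8 km.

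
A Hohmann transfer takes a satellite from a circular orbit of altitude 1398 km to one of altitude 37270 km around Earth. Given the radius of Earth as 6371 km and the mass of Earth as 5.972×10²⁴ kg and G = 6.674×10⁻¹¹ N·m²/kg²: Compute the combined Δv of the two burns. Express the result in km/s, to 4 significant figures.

Δv_total ≈ 3.531 km/s

μ = GM = 6.674×10⁻¹¹ × 5.972×10²⁴ = 3.986×10¹⁴ m³/s².
r₁ = 6371 + 1398 = 7769.0 km = 7.7690×10⁶ m.
r₂ = 6371 + 37270 = 43641 km = 4.3641×10⁷ m.
Transfer ellipse a_t = (r₁ + r₂)/2 = 2.570×10⁷ m.
At r₁: circular v_c1 = √(μ/r₁) = 7163 m/s; transfer-perigee v_p = √[μ(2/r₁ − 1/a_t)] = 9333 m/s.
Δv₁ = v_p − v_c1 = 2170 m/s.
At r₂: circular v_c2 = √(μ/r₂) = 3022 m/s; transfer-apogee v_a = √[μ(2/r₂ − 1/a_t)] = 1661 m/s.
Δv₂ = v_c2 − v_a = 1361 m/s.
Total Δv = Δv₁ + Δv₂ = 3531 m/s = 3.531 km/s.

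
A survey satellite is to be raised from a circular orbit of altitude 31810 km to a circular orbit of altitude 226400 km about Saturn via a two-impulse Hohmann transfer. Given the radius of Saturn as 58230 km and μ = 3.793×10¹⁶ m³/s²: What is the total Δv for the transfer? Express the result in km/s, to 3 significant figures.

r₁ = 58230 + 31810 = 90040 km = 9.0040×10⁷ m.
r₂ = 58230 + 226400 = 284630 km = 2.8463×10⁸ m.
Transfer ellipse a_t = (r₁ + r₂)/2 = 1.873×10⁸ m.
At r₁: circular v_c1 = √(μ/r₁) = 20520 m/s; transfer-perikrone v_p = √[μ(2/r₁ − 1/a_t)] = 25300 m/s.
Δv₁ = v_p − v_c1 = 4775 m/s.
At r₂: circular v_c2 = √(μ/r₂) = 11540 m/s; transfer-apokrone v_a = √[μ(2/r₂ − 1/a_t)] = 8003 m/s.
Δv₂ = v_c2 − v_a = 3541 m/s.
Total Δv = Δv₁ + Δv₂ = 8315 m/s = 8.315 km/s.

Δv_total ≈ 8.32 km/s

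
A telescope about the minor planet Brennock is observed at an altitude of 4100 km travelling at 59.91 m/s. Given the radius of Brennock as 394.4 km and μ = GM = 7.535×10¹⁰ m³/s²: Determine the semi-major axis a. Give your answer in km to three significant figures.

a ≈ 2520 km

r = 394.4 + 4100 = 4494.4 km = 4.494×10⁶ m.
Specific orbital energy ε = v²/2 − μ/r = (59.91)²/2 − 7.535×10¹⁰/4.494×10⁶ = -1.497×10⁴ J/kg.
Since ε = −μ/(2a), a = −μ/(2ε) = 2.517×10⁶ m = 2516.6 km.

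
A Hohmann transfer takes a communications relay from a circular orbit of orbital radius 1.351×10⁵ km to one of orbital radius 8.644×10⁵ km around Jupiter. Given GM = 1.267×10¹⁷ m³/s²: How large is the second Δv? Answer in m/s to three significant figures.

Δv ≈ 5810 m/s

r₁ = 1.351×10⁵ km = 1.351×10⁸ m.
r₂ = 8.644×10⁵ km = 8.644×10⁸ m.
Transfer ellipse a_t = (r₁ + r₂)/2 = 4.998×10⁸ m.
At r₁: circular v_c1 = √(μ/r₁) = 30620 m/s; transfer-perijove v_p = √[μ(2/r₁ − 1/a_t)] = 40280 m/s.
At r₂: circular v_c2 = √(μ/r₂) = 12110 m/s; transfer-apojove v_a = √[μ(2/r₂ − 1/a_t)] = 6295 m/s.
Δv₂ = v_c2 − v_a = 5812 m/s.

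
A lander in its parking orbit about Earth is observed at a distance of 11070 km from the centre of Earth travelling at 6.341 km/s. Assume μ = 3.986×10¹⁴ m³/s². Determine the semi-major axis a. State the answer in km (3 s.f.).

a ≈ 12500 km

r = 1.107×10⁷ m.
Vis-viva rearranged: 1/a = 2/r − v²/μ = 1.807×10⁻⁷ − 1.009×10⁻⁷ = 7.979×10⁻⁸ m⁻¹.
a = 1.253×10⁷ m = 12532 km.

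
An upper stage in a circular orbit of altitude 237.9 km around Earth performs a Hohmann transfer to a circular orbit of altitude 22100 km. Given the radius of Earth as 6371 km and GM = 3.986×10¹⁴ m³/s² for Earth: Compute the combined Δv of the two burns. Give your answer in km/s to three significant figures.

r₁ = 6371 + 237.9 = 6608.9 km = 6.6089×10⁶ m.
r₂ = 6371 + 22100 = 28471 km = 2.8471×10⁷ m.
Transfer ellipse a_t = (r₁ + r₂)/2 = 1.754×10⁷ m.
At r₁: circular v_c1 = √(μ/r₁) = 7766 m/s; transfer-perigee v_p = √[μ(2/r₁ − 1/a_t)] = 9894 m/s.
Δv₁ = v_p − v_c1 = 2128 m/s.
At r₂: circular v_c2 = √(μ/r₂) = 3742 m/s; transfer-apogee v_a = √[μ(2/r₂ − 1/a_t)] = 2297 m/s.
Δv₂ = v_c2 − v_a = 1445 m/s.
Total Δv = Δv₁ + Δv₂ = 3573 m/s = 3.573 km/s.

Δv_total ≈ 3.57 km/s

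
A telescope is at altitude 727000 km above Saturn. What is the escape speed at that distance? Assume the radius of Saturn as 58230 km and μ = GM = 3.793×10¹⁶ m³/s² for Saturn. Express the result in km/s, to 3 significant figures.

v_esc ≈ 9.83 km/s

r = 58230 + 727000 = 785230 km = 7.8523×10⁸ m.
Escape speed v_esc = √(2μ/r) = √(2 × 3.793×10¹⁶ / 7.852×10⁸) = √(9.661×10⁷) = 9829 m/s.
= 9.829 km/s.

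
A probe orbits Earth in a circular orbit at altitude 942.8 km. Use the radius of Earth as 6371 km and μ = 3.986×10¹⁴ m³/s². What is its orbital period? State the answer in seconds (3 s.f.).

r = 6371 + 942.8 = 7313.8 km = 7.3138×10⁶ m.
Kepler's third law: T = 2π√(r³/μ) = 2π√((7.314×10⁶)³ / 3.986×10¹⁴).
r³/μ = 9.815×10⁵ s², so T = 2π × 9.907×10² = 6.225×10³ s.

T ≈ 6220 seconds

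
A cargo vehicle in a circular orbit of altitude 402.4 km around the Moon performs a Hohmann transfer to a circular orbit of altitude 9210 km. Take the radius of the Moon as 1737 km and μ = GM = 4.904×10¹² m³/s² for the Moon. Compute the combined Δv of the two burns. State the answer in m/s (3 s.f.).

Δv_total ≈ 731 m/s

r₁ = 1737 + 402.4 = 2139.4 km = 2.1394×10⁶ m.
r₂ = 1737 + 9210 = 10947 km = 1.0947×10⁷ m.
Transfer ellipse a_t = (r₁ + r₂)/2 = 6.543×10⁶ m.
At r₁: circular v_c1 = √(μ/r₁) = 1514 m/s; transfer-perilune v_p = √[μ(2/r₁ − 1/a_t)] = 1958 m/s.
Δv₁ = v_p − v_c1 = 444.3 m/s.
At r₂: circular v_c2 = √(μ/r₂) = 669.3 m/s; transfer-apolune v_a = √[μ(2/r₂ − 1/a_t)] = 382.7 m/s.
Δv₂ = v_c2 − v_a = 286.6 m/s.
Total Δv = Δv₁ + Δv₂ = 730.9 m/s.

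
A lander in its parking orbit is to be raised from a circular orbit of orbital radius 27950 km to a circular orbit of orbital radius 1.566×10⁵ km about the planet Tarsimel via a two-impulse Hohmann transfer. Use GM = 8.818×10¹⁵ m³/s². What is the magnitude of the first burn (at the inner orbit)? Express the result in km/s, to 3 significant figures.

r₁ = 27950 km = 2.795×10⁷ m.
r₂ = 1.566×10⁵ km = 1.566×10⁸ m.
Transfer ellipse a_t = (r₁ + r₂)/2 = 9.228×10⁷ m.
At r₁: circular v_c1 = √(μ/r₁) = 17760 m/s; transfer-periapsis v_p = √[μ(2/r₁ − 1/a_t)] = 23140 m/s.
Δv₁ = v_p − v_c1 = 5377 m/s.
= 5.377 km/s.

Δv ≈ 5.38 km/s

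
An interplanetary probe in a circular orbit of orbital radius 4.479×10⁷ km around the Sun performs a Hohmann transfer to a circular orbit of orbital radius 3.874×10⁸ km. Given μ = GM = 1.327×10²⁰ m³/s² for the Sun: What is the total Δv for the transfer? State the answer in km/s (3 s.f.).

r₁ = 4.479×10⁷ km = 4.479×10¹⁰ m.
r₂ = 3.874×10⁸ km = 3.874×10¹¹ m.
Transfer ellipse a_t = (r₁ + r₂)/2 = 2.161×10¹¹ m.
At r₁: circular v_c1 = √(μ/r₁) = 54430 m/s; transfer-perihelion v_p = √[μ(2/r₁ − 1/a_t)] = 72880 m/s.
Δv₁ = v_p − v_c1 = 18450 m/s.
At r₂: circular v_c2 = √(μ/r₂) = 18510 m/s; transfer-aphelion v_a = √[μ(2/r₂ − 1/a_t)] = 8426 m/s.
Δv₂ = v_c2 − v_a = 10080 m/s.
Total Δv = Δv₁ + Δv₂ = 28530 m/s = 28.53 km/s.

Δv_total ≈ 28.5 km/s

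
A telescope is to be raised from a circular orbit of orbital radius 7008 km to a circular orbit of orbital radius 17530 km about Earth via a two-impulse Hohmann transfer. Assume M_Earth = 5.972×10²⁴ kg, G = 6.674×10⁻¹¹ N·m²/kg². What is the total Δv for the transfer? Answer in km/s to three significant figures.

μ = GM = 6.674×10⁻¹¹ × 5.972×10²⁴ = 3.986×10¹⁴ m³/s².
r₁ = 7008 km = 7.008×10⁶ m.
r₂ = 17530 km = 1.753×10⁷ m.
Transfer ellipse a_t = (r₁ + r₂)/2 = 1.227×10⁷ m.
At r₁: circular v_c1 = √(μ/r₁) = 7541 m/s; transfer-perigee v_p = √[μ(2/r₁ − 1/a_t)] = 9015 m/s.
Δv₁ = v_p − v_c1 = 1473 m/s.
At r₂: circular v_c2 = √(μ/r₂) = 4768 m/s; transfer-apogee v_a = √[μ(2/r₂ − 1/a_t)] = 3604 m/s.
Δv₂ = v_c2 − v_a = 1165 m/s.
Total Δv = Δv₁ + Δv₂ = 2638 m/s = 2.638 km/s.

Δv_total ≈ 2.64 km/s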